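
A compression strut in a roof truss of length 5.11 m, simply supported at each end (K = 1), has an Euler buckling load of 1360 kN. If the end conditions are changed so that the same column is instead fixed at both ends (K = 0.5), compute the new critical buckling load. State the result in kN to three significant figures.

P_cr ≈ 5440 kN

P_cr ∝ 1/K², so P_cr,new = P_cr,old × (K_old/K_new)² = 1360 × (1/0.5)²
= 1360 × 4.000 = 5440 kN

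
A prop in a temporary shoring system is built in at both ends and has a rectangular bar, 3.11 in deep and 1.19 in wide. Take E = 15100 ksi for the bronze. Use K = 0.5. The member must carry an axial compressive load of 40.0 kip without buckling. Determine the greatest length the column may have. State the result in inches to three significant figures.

Buckling occurs about the weak axis: I_min = h·b³/12 with b = 1.19 in (the shorter side).
I_min = 3.11×1.19³/12 = 0.4367 in⁴
At the buckling limit P_cr = P = 4.000×10^4 lb
From P_cr = π²EI/(K·L)²:  L = (1/K)·√(π²EI/P_cr) = (1/0.5)·√(π²×1.51×10^7×0.4367/4.000×10^4)
L = 80.7 in

L_max ≈ 80.7 in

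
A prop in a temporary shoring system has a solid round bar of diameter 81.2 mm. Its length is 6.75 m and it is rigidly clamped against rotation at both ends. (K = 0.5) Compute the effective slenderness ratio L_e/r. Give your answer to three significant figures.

For a solid circle r = d/4 = 81.2/4 = 20.30 mm
L_e = K·L = 0.5 × 6.75 m = 3.375 m = 3375.0 mm
λ = L_e / r_min = 3375.0 / 20.30 = 166

λ ≈ 166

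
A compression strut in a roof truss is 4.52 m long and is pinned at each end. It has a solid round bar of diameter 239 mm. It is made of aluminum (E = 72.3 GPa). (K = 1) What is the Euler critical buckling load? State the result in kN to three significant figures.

I = πd⁴/64 = π×239⁴/64 = 1.602×10^8 mm⁴
I = 1.602×10^8 mm⁴ = 1.602×10^-4 m⁴
Effective length L_e = K·L = 1 × 4.52 = 4.520 m
P_cr = π²EI / L_e² = π² × 72.3×10⁹ × 1.602×10^-4 / 4.520² = 5.594×10^6 N

P_cr ≈ 5590 kN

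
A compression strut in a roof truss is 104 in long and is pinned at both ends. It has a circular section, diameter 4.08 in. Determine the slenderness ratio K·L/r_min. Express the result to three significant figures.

I = πd⁴/64 = π×4.08⁴/64 = 13.60 in⁴
A = 13.07 in²;  r_min = √(I/A) = √(13.60/13.07) = 1.020 in
L_e = K·L = 1 × 104 = 104.0 in
λ = L_e / r_min = 104.00 / 1.020 = 102

λ ≈ 102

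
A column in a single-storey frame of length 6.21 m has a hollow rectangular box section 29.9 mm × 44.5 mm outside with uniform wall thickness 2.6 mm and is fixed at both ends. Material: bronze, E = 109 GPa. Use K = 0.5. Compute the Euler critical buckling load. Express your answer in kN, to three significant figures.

Inner dimensions: h_i = 44.5 − 2×2.6 = 39.30 mm, b_i = 29.9 − 2×2.6 = 24.70 mm
Weak-axis I_min = (h_o·b_o³ − h_i·b_i³)/12 with b_o = 29.9, b_i = 24.70 mm (shorter outer/inner sides).
I_min = (44.5×29.9³ − 39.30×24.70³)/12 = 4.978×10^4 mm⁴
I = 4.978×10^4 mm⁴ = 4.978×10^-8 m⁴
Effective length L_e = K·L = 0.5 × 6.21 = 3.105 m
P_cr = π²EI / L_e² = π² × 109×10⁹ × 4.978×10^-8 / 3.105² = 5.554×10^3 N

P_cr ≈ 5.55 kN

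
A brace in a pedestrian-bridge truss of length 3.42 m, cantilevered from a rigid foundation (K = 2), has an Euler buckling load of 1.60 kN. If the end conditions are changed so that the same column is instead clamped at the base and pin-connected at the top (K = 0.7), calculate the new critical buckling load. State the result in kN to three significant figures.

P_cr ∝ 1/K², so P_cr,new = P_cr,old × (K_old/K_new)² = 1.60 × (2/0.7)²
= 1.60 × 8.163 = 13.1 kN

P_cr ≈ 13.1 kN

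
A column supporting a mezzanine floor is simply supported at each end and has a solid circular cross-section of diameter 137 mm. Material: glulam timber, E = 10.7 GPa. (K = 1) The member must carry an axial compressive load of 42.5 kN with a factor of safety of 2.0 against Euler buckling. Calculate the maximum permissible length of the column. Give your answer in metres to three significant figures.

I = πd⁴/64 = π×137⁴/64 = 1.729×10^7 mm⁴
I = 1.729×10^-5 m⁴
Required critical load P_cr = n·P = 2.0 × 42.5 = 85.00 kN = 8.500×10^4 N
From P_cr = π²EI/(K·L)²:  L = (1/K)·√(π²EI/P_cr) = (1/1)·√(π²×1.07×10^10×1.729×10^-5/8.500×10^4)
L = 4.64 m

L_max ≈ 4.64 m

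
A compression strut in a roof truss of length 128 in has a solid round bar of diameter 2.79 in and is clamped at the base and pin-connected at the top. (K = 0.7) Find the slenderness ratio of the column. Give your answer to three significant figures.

λ ≈ 128

For a solid circle r = d/4 = 2.79/4 = 0.6975 in
L_e = K·L = 0.7 × 128 = 89.60 in
λ = L_e / r_min = 89.600 / 0.6975 = 128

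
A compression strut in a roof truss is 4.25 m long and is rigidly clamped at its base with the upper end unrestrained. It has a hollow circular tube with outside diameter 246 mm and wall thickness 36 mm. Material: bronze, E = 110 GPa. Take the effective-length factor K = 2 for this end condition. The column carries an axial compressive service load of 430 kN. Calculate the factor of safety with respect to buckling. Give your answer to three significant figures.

Inner diameter d_i = 246 − 2×36 = 174.0 mm
I = π(d_o⁴ − d_i⁴)/64 = π(246⁴ − 174.0⁴)/64 = 1.348×10^8 mm⁴
I = 1.348×10^8 mm⁴ = 1.348×10^-4 m⁴
Effective length L_e = K·L = 2 × 4.25 = 8.500 m
P_cr = π²EI / L_e² = π² × 110×10⁹ × 1.348×10^-4 / 8.500² = 2.025×10^6 N
Factor of safety n = P_cr / P = 2025.1 / 430 = 4.71

n ≈ 4.71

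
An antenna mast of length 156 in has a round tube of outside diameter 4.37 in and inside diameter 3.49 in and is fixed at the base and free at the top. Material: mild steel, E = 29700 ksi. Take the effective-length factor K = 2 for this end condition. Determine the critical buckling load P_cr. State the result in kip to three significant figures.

P_cr ≈ 32.0 kip

d_o = 4.37 in, d_i = 3.49 in
I = π(d_o⁴ − d_i⁴)/64 = π(4.37⁴ − 3.490⁴)/64 = 10.62 in⁴
Effective length L_e = K·L = 2 × 156 = 312.0 in
P_cr = π²EI / L_e² = π² × 29700×10³ × 10.62 / 312.0² = 3.198×10^4 lb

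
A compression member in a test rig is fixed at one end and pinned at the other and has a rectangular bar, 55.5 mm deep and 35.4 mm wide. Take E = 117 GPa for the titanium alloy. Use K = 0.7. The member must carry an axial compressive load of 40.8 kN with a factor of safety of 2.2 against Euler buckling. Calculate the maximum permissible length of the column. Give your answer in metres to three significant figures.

L_max ≈ 2.32 m

Buckling occurs about the weak axis: I_min = h·b³/12 with b = 35.4 mm (the shorter side).
I_min = 55.5×35.4³/12 = 2.052×10^5 mm⁴
I = 2.052×10^-7 m⁴
Required critical load P_cr = n·P = 2.2 × 40.8 = 89.76 kN = 8.976×10^4 N
From P_cr = π²EI/(K·L)²:  L = (1/K)·√(π²EI/P_cr) = (1/0.7)·√(π²×1.17×10^11×2.052×10^-7/8.976×10^4)
L = 2.32 m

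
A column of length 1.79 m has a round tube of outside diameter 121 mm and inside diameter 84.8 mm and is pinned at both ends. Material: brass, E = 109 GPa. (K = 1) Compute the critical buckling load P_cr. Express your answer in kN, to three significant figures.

P_cr ≈ 2680 kN

d_o = 121 mm, d_i = 84.8 mm
I = π(d_o⁴ − d_i⁴)/64 = π(121⁴ − 84.80⁴)/64 = 7.984×10^6 mm⁴
I = 7.984×10^6 mm⁴ = 7.984×10^-6 m⁴
Effective length L_e = K·L = 1 × 1.79 = 1.790 m
P_cr = π²EI / L_e² = π² × 109×10⁹ × 7.984×10^-6 / 1.790² = 2.681×10^6 N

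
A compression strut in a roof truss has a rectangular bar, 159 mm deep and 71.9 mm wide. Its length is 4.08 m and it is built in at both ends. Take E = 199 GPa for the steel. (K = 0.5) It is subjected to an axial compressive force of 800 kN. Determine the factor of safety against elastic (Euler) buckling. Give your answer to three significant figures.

n ≈ 2.91

Buckling occurs about the weak axis: I_min = h·b³/12 with b = 71.9 mm (the shorter side).
I_min = 159×71.9³/12 = 4.925×10^6 mm⁴
I = 4.925×10^6 mm⁴ = 4.925×10^-6 m⁴
Effective length L_e = K·L = 0.5 × 4.08 = 2.040 m
P_cr = π²EI / L_e² = π² × 199×10⁹ × 4.925×10^-6 / 2.040² = 2.324×10^6 N
Factor of safety n = P_cr / P = 2324.3 / 800 = 2.91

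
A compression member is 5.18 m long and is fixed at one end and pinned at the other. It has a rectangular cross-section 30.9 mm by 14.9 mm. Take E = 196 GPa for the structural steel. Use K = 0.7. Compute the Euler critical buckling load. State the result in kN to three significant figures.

Buckling occurs about the weak axis: I_min = h·b³/12 with b = 14.9 mm (the shorter side).
I_min = 30.9×14.9³/12 = 8.518×10^3 mm⁴
I = 8.518×10^3 mm⁴ = 8.518×10^-9 m⁴
Effective length L_e = K·L = 0.7 × 5.18 = 3.626 m
P_cr = π²EI / L_e² = π² × 196×10⁹ × 8.518×10^-9 / 3.626² = 1.253×10^3 N

P_cr ≈ 1.25 kN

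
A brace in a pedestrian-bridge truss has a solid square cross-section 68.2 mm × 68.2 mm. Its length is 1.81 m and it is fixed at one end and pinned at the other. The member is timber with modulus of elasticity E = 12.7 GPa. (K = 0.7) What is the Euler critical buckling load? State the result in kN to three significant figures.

P_cr ≈ 141 kN

I = a⁴/12 = 68.2⁴/12 = 1.803×10^6 mm⁴
I = 1.803×10^6 mm⁴ = 1.803×10^-6 m⁴
Effective length L_e = K·L = 0.7 × 1.81 = 1.267 m
P_cr = π²EI / L_e² = π² × 12.7×10⁹ × 1.803×10^-6 / 1.267² = 1.408×10^5 N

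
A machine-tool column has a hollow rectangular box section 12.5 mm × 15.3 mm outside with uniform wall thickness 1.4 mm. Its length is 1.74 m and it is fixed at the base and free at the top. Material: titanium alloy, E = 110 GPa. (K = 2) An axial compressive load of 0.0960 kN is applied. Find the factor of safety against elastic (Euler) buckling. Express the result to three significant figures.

Inner dimensions: h_i = 15.3 − 2×1.4 = 12.50 mm, b_i = 12.5 − 2×1.4 = 9.700 mm
Weak-axis I_min = (h_o·b_o³ − h_i·b_i³)/12 with b_o = 12.5, b_i = 9.700 mm (shorter outer/inner sides).
I_min = (15.3×12.5³ − 12.50×9.700³)/12 = 1.540×10^3 mm⁴
I = 1.540×10^3 mm⁴ = 1.540×10^-9 m⁴
Effective length L_e = K·L = 2 × 1.74 = 3.480 m
P_cr = π²EI / L_e² = π² × 110×10⁹ × 1.540×10^-9 / 3.480² = 138.0 N
Factor of safety n = P_cr / P = 0.13801 / 0.0960 = 1.44

n ≈ 1.44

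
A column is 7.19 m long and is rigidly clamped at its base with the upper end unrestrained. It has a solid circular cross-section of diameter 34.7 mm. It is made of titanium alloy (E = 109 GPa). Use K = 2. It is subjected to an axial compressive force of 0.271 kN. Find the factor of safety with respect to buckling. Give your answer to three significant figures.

n ≈ 1.37

I = πd⁴/64 = π×34.7⁴/64 = 7.117×10^4 mm⁴
I = 7.117×10^4 mm⁴ = 7.117×10^-8 m⁴
Effective length L_e = K·L = 2 × 7.19 = 14.38 m
P_cr = π²EI / L_e² = π² × 109×10⁹ × 7.117×10^-8 / 14.38² = 370.3 N
Factor of safety n = P_cr / P = 0.37025 / 0.271 = 1.37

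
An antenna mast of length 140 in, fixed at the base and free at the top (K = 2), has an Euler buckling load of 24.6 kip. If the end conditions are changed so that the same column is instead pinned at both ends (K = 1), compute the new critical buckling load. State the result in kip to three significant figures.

P_cr ≈ 98.4 kip

P_cr ∝ 1/K², so P_cr,new = P_cr,old × (K_old/K_new)² = 24.6 × (2/1)²
= 24.6 × 4.000 = 98.4 kip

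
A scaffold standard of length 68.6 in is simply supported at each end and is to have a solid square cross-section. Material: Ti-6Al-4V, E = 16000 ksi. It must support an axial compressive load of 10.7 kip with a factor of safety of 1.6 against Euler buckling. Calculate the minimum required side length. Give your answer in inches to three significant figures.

Required P_cr = n·P = 1.6 × 10.7 = 17.12 kip
L_e = K·L = 1 × 68.6 = 68.60 in
Required I = P_cr·L_e²/(π²E) = 1.712×10^4 × 68.60² / (π² × 1.60×10^7) = 0.5102 in⁴
Solid square: I = a⁴/12  ⇒  a = (12I)^(1/4) = (12×0.5102)^(1/4) = 1.57 in

a ≈ 1.57 in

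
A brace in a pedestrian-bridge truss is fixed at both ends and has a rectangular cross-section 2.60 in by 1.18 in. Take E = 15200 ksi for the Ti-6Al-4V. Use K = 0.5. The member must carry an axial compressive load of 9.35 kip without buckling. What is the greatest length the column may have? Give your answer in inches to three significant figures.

L_max ≈ 151 in

Buckling occurs about the weak axis: I_min = h·b³/12 with b = 1.18 in (the shorter side).
I_min = 2.60×1.18³/12 = 0.3560 in⁴
At the buckling limit P_cr = P = 9.350×10^3 lb
From P_cr = π²EI/(K·L)²:  L = (1/K)·√(π²EI/P_cr) = (1/0.5)·√(π²×1.52×10^7×0.3560/9.350×10^3)
L = 151 in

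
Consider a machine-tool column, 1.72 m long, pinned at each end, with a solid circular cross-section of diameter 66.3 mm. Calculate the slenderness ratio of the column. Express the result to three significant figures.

For a solid circle r = d/4 = 66.3/4 = 16.58 mm
L_e = K·L = 1 × 1.72 m = 1.720 m = 1720.0 mm
λ = L_e / r_min = 1720.0 / 16.58 = 104

λ ≈ 104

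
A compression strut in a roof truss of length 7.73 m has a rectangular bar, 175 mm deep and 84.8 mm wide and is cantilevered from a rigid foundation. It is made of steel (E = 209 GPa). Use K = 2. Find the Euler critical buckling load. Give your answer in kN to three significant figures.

P_cr ≈ 76.7 kN

Buckling occurs about the weak axis: I_min = h·b³/12 with b = 84.8 mm (the shorter side).
I_min = 175×84.8³/12 = 8.893×10^6 mm⁴
I = 8.893×10^6 mm⁴ = 8.893×10^-6 m⁴
Effective length L_e = K·L = 2 × 7.73 = 15.46 m
P_cr = π²EI / L_e² = π² × 209×10⁹ × 8.893×10^-6 / 15.46² = 7.675×10^4 N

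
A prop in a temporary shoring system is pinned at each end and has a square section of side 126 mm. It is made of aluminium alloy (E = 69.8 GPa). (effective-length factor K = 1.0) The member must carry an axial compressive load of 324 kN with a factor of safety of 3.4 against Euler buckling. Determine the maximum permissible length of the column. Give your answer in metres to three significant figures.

I = a⁴/12 = 126⁴/12 = 2.100×10^7 mm⁴
I = 2.100×10^-5 m⁴
Required critical load P_cr = n·P = 3.4 × 324 = 1102 kN = 1.102×10^6 N
From P_cr = π²EI/(K·L)²:  L = (1/K)·√(π²EI/P_cr) = (1/1)·√(π²×6.98×10^10×2.100×10^-5/1.102×10^6)
L = 3.62 m

L_max ≈ 3.62 m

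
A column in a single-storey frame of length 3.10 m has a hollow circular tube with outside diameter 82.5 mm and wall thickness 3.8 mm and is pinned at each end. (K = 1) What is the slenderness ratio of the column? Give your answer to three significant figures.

λ ≈ 111

Inner diameter d_i = 82.5 − 2×3.8 = 74.90 mm
I = π(d_o⁴ − d_i⁴)/64 = π(82.5⁴ − 74.90⁴)/64 = 7.291×10^5 mm⁴
A = 939.5 mm²;  r_min = √(I/A) = √(7.291×10^5/939.5) = 27.86 mm
L_e = K·L = 1 × 3.10 m = 3.100 m = 3100.0 mm
λ = L_e / r_min = 3100.0 / 27.86 = 111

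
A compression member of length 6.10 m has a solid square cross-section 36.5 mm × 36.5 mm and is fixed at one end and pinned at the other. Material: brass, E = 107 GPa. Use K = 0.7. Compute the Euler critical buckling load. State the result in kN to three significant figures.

P_cr ≈ 8.57 kN

I = a⁴/12 = 36.5⁴/12 = 1.479×10^5 mm⁴
I = 1.479×10^5 mm⁴ = 1.479×10^-7 m⁴
Effective length L_e = K·L = 0.7 × 6.10 = 4.270 m
P_cr = π²EI / L_e² = π² × 107×10⁹ × 1.479×10^-7 / 4.270² = 8.567×10^3 N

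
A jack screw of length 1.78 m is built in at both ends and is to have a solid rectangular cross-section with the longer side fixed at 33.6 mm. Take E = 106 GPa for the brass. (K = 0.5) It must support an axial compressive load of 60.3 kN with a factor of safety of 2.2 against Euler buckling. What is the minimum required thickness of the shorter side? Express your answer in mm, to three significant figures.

Required P_cr = n·P = 2.2 × 60.3 = 132.7 kN
L_e = K·L = 0.5 × 1.78 = 0.8900 m
Required I = P_cr·L_e²/(π²E) = 1.327×10^5 × 0.8900² / (π² × 1.06×10^11) = 1.004×10^-7 m⁴
I_req = 1.004×10^5 mm⁴
Rectangle, weak axis: I_min = h·b³/12 with h = 33.6 mm fixed  ⇒  b = (12I/h)^(1/3) = 33.0 mm

b ≈ 33.0 mm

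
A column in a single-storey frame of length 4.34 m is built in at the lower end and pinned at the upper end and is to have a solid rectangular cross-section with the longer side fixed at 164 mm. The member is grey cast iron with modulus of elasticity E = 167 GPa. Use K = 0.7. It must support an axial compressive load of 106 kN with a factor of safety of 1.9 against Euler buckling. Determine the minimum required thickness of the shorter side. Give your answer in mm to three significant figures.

Required P_cr = n·P = 1.9 × 106 = 201.4 kN
L_e = K·L = 0.7 × 4.34 = 3.038 m
Required I = P_cr·L_e²/(π²E) = 2.014×10^5 × 3.038² / (π² × 1.67×10^11) = 1.128×10^-6 m⁴
I_req = 1.128×10^6 mm⁴
Rectangle, weak axis: I_min = h·b³/12 with h = 164 mm fixed  ⇒  b = (12I/h)^(1/3) = 43.5 mm

b ≈ 43.5 mm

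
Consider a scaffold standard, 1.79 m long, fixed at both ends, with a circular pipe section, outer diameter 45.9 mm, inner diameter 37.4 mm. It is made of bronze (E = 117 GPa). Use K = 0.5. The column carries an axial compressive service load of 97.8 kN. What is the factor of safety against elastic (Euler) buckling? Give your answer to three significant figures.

d_o = 45.9 mm, d_i = 37.4 mm
I = π(d_o⁴ − d_i⁴)/64 = π(45.9⁴ − 37.40⁴)/64 = 1.218×10^5 mm⁴
I = 1.218×10^5 mm⁴ = 1.218×10^-7 m⁴
Effective length L_e = K·L = 0.5 × 1.79 = 0.8950 m
P_cr = π²EI / L_e² = π² × 117×10⁹ × 1.218×10^-7 / 0.8950² = 1.756×10^5 N
Factor of safety n = P_cr / P = 175.64 / 97.8 = 1.80

n ≈ 1.80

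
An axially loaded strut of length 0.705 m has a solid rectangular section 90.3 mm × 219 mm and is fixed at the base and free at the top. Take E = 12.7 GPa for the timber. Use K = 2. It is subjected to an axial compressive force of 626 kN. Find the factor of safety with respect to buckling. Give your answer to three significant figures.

Buckling occurs about the weak axis: I_min = h·b³/12 with b = 90.3 mm (the shorter side).
I_min = 219×90.3³/12 = 1.344×10^7 mm⁴
I = 1.344×10^7 mm⁴ = 1.344×10^-5 m⁴
Effective length L_e = K·L = 2 × 0.705 = 1.410 m
P_cr = π²EI / L_e² = π² × 12.7×10⁹ × 1.344×10^-5 / 1.410² = 8.472×10^5 N
Factor of safety n = P_cr / P = 847.21 / 626 = 1.35

n ≈ 1.35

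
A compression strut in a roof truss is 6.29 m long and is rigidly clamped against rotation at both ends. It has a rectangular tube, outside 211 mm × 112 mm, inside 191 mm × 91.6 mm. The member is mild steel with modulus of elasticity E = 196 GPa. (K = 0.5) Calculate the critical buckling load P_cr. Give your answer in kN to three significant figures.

Weak-axis I_min = (h_o·b_o³ − h_i·b_i³)/12 with b_o = 112, b_i = 91.60 mm (shorter outer/inner sides).
I_min = (211×112³ − 191.0×91.60³)/12 = 1.247×10^7 mm⁴
I = 1.247×10^7 mm⁴ = 1.247×10^-5 m⁴
Effective length L_e = K·L = 0.5 × 6.29 = 3.145 m
P_cr = π²EI / L_e² = π² × 196×10⁹ × 1.247×10^-5 / 3.145² = 2.439×10^6 N

P_cr ≈ 2440 kN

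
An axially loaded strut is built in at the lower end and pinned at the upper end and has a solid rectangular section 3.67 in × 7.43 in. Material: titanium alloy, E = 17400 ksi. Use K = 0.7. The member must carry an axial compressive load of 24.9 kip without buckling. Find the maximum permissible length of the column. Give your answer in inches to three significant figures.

L_max ≈ 656 in

Buckling occurs about the weak axis: I_min = h·b³/12 with b = 3.67 in (the shorter side).
I_min = 7.43×3.67³/12 = 30.61 in⁴
At the buckling limit P_cr = P = 2.490×10^4 lb
From P_cr = π²EI/(K·L)²:  L = (1/K)·√(π²EI/P_cr) = (1/0.7)·√(π²×1.74×10^7×30.61/2.490×10^4)
L = 656 in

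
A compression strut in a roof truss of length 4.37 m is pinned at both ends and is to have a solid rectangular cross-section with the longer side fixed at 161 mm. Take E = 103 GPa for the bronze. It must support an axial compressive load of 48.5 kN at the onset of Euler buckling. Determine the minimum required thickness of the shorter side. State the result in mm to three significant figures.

b ≈ 40.8 mm

L_e = K·L = 1 × 4.37 = 4.370 m
Required I = P_cr·L_e²/(π²E) = 4.850×10^4 × 4.370² / (π² × 1.03×10^11) = 9.111×10^-7 m⁴
I_req = 9.111×10^5 mm⁴
Rectangle, weak axis: I_min = h·b³/12 with h = 161 mm fixed  ⇒  b = (12I/h)^(1/3) = 40.8 mm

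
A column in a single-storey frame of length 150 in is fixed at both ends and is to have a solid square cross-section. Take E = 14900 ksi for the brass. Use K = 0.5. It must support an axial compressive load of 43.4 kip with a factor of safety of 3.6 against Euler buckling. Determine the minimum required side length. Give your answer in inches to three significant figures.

a ≈ 2.91 in

Required P_cr = n·P = 3.6 × 43.4 = 156.2 kip
L_e = K·L = 0.5 × 150 = 75.00 in
Required I = P_cr·L_e²/(π²E) = 1.562×10^5 × 75.00² / (π² × 1.49×10^7) = 5.976 in⁴
Solid square: I = a⁴/12  ⇒  a = (12I)^(1/4) = (12×5.976)^(1/4) = 2.91 in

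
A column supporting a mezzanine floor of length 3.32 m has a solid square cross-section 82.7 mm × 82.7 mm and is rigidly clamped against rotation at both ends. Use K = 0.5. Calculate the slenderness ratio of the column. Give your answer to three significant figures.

For a square r = a/√12 = 82.7/√12 = 23.87 mm
L_e = K·L = 0.5 × 3.32 m = 1.660 m = 1660.0 mm
λ = L_e / r_min = 1660.0 / 23.87 = 69.5

λ ≈ 69.5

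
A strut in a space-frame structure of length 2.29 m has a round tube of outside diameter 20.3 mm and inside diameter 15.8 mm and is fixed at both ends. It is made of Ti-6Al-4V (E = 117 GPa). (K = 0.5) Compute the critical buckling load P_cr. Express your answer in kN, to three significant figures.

d_o = 20.3 mm, d_i = 15.8 mm
I = π(d_o⁴ − d_i⁴)/64 = π(20.3⁴ − 15.80⁴)/64 = 5.277×10^3 mm⁴
I = 5.277×10^3 mm⁴ = 5.277×10^-9 m⁴
Effective length L_e = K·L = 0.5 × 2.29 = 1.145 m
P_cr = π²EI / L_e² = π² × 117×10⁹ × 5.277×10^-9 / 1.145² = 4.648×10^3 N

P_cr ≈ 4.65 kN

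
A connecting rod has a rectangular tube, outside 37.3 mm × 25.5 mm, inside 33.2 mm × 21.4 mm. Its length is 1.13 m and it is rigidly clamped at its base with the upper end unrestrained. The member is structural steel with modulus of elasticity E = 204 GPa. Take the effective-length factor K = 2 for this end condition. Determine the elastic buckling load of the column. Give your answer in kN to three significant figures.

P_cr ≈ 9.63 kN

Weak-axis I_min = (h_o·b_o³ − h_i·b_i³)/12 with b_o = 25.5, b_i = 21.40 mm (shorter outer/inner sides).
I_min = (37.3×25.5³ − 33.20×21.40³)/12 = 2.443×10^4 mm⁴
I = 2.443×10^4 mm⁴ = 2.443×10^-8 m⁴
Effective length L_e = K·L = 2 × 1.13 = 2.260 m
P_cr = π²EI / L_e² = π² × 204×10⁹ × 2.443×10^-8 / 2.260² = 9.629×10^3 N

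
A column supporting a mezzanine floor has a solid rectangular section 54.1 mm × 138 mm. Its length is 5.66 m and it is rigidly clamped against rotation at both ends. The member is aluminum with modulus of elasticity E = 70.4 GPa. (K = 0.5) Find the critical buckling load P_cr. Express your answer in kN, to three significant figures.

Buckling occurs about the weak axis: I_min = h·b³/12 with b = 54.1 mm (the shorter side).
I_min = 138×54.1³/12 = 1.821×10^6 mm⁴
I = 1.821×10^6 mm⁴ = 1.821×10^-6 m⁴
Effective length L_e = K·L = 0.5 × 5.66 = 2.830 m
P_cr = π²EI / L_e² = π² × 70.4×10⁹ × 1.821×10^-6 / 2.830² = 1.580×10^5 N

P_cr ≈ 158 kN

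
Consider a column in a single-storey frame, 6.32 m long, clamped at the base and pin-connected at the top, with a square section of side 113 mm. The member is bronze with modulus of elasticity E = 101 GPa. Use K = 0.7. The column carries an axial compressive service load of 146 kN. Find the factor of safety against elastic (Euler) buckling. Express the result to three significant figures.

n ≈ 4.74

I = a⁴/12 = 113⁴/12 = 1.359×10^7 mm⁴
I = 1.359×10^7 mm⁴ = 1.359×10^-5 m⁴
Effective length L_e = K·L = 0.7 × 6.32 = 4.424 m
P_cr = π²EI / L_e² = π² × 101×10⁹ × 1.359×10^-5 / 4.424² = 6.920×10^5 N
Factor of safety n = P_cr / P = 692.03 / 146 = 4.74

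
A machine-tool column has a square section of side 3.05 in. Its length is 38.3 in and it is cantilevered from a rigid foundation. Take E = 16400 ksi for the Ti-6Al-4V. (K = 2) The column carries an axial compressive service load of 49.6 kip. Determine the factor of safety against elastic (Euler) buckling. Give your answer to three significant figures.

I = a⁴/12 = 3.05⁴/12 = 7.211 in⁴
Effective length L_e = K·L = 2 × 38.3 = 76.60 in
P_cr = π²EI / L_e² = π² × 16400×10³ × 7.211 / 76.60² = 1.989×10^5 lb
Factor of safety n = P_cr / P = 198.93 / 49.6 = 4.01

n ≈ 4.01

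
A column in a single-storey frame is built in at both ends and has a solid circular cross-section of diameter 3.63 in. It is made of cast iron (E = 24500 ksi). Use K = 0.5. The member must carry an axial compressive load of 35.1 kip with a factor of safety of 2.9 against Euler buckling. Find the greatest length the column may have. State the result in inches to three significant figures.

L_max ≈ 285 in

I = πd⁴/64 = π×3.63⁴/64 = 8.523 in⁴
Required critical load P_cr = n·P = 2.9 × 35.1 = 101.8 kip = 1.018×10^5 lb
From P_cr = π²EI/(K·L)²:  L = (1/K)·√(π²EI/P_cr) = (1/0.5)·√(π²×2.45×10^7×8.523/1.018×10^5)
L = 285 in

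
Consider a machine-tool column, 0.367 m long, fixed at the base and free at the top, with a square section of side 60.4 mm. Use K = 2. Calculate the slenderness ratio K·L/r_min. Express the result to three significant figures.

For a square r = a/√12 = 60.4/√12 = 17.44 mm
L_e = K·L = 2 × 0.367 m = 0.7340 m = 734.00 mm
λ = L_e / r_min = 734.00 / 17.44 = 42.1

λ ≈ 42.1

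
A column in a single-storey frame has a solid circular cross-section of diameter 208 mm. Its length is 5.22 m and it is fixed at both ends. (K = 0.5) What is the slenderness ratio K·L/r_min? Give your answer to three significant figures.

For a solid circle r = d/4 = 208/4 = 52.00 mm
L_e = K·L = 0.5 × 5.22 m = 2.610 m = 2610.0 mm
λ = L_e / r_min = 2610.0 / 52.00 = 50.2

λ ≈ 50.2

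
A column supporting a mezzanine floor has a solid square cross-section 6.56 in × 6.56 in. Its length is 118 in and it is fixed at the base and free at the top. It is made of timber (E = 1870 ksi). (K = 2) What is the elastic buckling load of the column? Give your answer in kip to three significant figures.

I = a⁴/12 = 6.56⁴/12 = 154.3 in⁴
Effective length L_e = K·L = 2 × 118 = 236.0 in
P_cr = π²EI / L_e² = π² × 1870×10³ × 154.3 / 236.0² = 5.114×10^4 lb

P_cr ≈ 51.1 kip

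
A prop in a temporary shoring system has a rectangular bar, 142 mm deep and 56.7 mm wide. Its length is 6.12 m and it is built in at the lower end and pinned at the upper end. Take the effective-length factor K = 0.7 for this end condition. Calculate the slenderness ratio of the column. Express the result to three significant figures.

For a rectangle r_min = b/√12 = 56.7/√12 = 16.37 mm
L_e = K·L = 0.7 × 6.12 m = 4.284 m = 4284.0 mm
λ = L_e / r_min = 4284.0 / 16.37 = 262

λ ≈ 262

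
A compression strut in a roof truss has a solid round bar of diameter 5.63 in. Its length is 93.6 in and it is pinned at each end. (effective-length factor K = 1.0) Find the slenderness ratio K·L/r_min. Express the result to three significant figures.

I = πd⁴/64 = π×5.63⁴/64 = 49.32 in⁴
A = 24.89 in²;  r_min = √(I/A) = √(49.32/24.89) = 1.408 in
L_e = K·L = 1 × 93.6 = 93.60 in
λ = L_e / r_min = 93.600 / 1.408 = 66.5

λ ≈ 66.5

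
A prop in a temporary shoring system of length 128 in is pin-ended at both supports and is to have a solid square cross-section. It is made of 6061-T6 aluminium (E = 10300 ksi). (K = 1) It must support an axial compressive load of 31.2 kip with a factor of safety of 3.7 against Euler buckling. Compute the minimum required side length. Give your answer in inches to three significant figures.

Required P_cr = n·P = 3.7 × 31.2 = 115.4 kip
L_e = K·L = 1 × 128 = 128.0 in
Required I = P_cr·L_e²/(π²E) = 1.154×10^5 × 128.0² / (π² × 1.03×10^7) = 18.61 in⁴
Solid square: I = a⁴/12  ⇒  a = (12I)^(1/4) = (12×18.61)^(1/4) = 3.87 in

a ≈ 3.87 in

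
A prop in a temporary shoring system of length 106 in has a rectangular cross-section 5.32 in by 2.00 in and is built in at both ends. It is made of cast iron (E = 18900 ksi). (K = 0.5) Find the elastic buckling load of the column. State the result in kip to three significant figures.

Buckling occurs about the weak axis: I_min = h·b³/12 with b = 2.00 in (the shorter side).
I_min = 5.32×2.00³/12 = 3.547 in⁴
Effective length L_e = K·L = 0.5 × 106 = 53.00 in
P_cr = π²EI / L_e² = π² × 18900×10³ × 3.547 / 53.00² = 2.355×10^5 lb

P_cr ≈ 236 kip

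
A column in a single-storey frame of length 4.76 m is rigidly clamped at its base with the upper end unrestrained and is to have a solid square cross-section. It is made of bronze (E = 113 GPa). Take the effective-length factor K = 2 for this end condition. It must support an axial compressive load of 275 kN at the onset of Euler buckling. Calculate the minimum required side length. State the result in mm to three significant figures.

a ≈ 128 mm

L_e = K·L = 2 × 4.76 = 9.520 m
Required I = P_cr·L_e²/(π²E) = 2.750×10^5 × 9.520² / (π² × 1.13×10^11) = 2.235×10^-5 m⁴
I_req = 2.235×10^7 mm⁴
Solid square: I = a⁴/12  ⇒  a = (12I)^(1/4) = (12×2.235×10^7)^(1/4) = 128 mm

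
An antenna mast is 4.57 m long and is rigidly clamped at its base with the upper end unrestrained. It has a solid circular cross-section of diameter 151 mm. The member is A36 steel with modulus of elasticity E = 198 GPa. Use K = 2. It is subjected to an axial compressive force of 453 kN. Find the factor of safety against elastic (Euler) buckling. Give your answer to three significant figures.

I = πd⁴/64 = π×151⁴/64 = 2.552×10^7 mm⁴
I = 2.552×10^7 mm⁴ = 2.552×10^-5 m⁴
Effective length L_e = K·L = 2 × 4.57 = 9.140 m
P_cr = π²EI / L_e² = π² × 198×10⁹ × 2.552×10^-5 / 9.140² = 5.970×10^5 N
Factor of safety n = P_cr / P = 596.97 / 453 = 1.32

n ≈ 1.32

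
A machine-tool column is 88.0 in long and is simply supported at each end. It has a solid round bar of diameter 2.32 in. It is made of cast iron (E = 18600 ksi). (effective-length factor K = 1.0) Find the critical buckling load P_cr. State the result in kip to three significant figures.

I = πd⁴/64 = π×2.32⁴/64 = 1.422 in⁴
Effective length L_e = K·L = 1 × 88.0 = 88.00 in
P_cr = π²EI / L_e² = π² × 18600×10³ × 1.422 / 88.00² = 3.371×10^4 lb

P_cr ≈ 33.7 kip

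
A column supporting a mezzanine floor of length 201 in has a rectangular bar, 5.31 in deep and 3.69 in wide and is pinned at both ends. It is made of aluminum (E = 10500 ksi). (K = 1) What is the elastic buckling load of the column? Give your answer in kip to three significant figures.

P_cr ≈ 57.0 kip

Buckling occurs about the weak axis: I_min = h·b³/12 with b = 3.69 in (the shorter side).
I_min = 5.31×3.69³/12 = 22.23 in⁴
Effective length L_e = K·L = 1 × 201 = 201.0 in
P_cr = π²EI / L_e² = π² × 10500×10³ × 22.23 / 201.0² = 5.703×10^4 lb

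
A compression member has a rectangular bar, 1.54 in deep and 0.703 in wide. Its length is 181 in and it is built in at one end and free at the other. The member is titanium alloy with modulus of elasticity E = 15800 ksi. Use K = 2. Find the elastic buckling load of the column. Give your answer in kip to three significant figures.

Buckling occurs about the weak axis: I_min = h·b³/12 with b = 0.703 in (the shorter side).
I_min = 1.54×0.703³/12 = 4.459×10^-2 in⁴
Effective length L_e = K·L = 2 × 181 = 362.0 in
P_cr = π²EI / L_e² = π² × 15800×10³ × 4.459×10^-2 / 362.0² = 53.06 lb

P_cr ≈ 0.0531 kip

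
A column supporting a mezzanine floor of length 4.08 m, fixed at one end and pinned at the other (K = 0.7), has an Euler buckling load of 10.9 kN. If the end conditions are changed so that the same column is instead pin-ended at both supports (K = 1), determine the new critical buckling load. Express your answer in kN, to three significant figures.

P_cr ∝ 1/K², so P_cr,new = P_cr,old × (K_old/K_new)² = 10.9 × (0.7/1)²
= 10.9 × 0.4900 = 5.34 kN

P_cr ≈ 5.34 kN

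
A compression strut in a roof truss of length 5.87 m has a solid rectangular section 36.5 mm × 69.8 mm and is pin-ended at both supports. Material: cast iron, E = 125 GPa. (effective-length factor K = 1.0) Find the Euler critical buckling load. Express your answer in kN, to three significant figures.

Buckling occurs about the weak axis: I_min = h·b³/12 with b = 36.5 mm (the shorter side).
I_min = 69.8×36.5³/12 = 2.828×10^5 mm⁴
I = 2.828×10^5 mm⁴ = 2.828×10^-7 m⁴
Effective length L_e = K·L = 1 × 5.87 = 5.870 m
P_cr = π²EI / L_e² = π² × 125×10⁹ × 2.828×10^-7 / 5.870² = 1.013×10^4 N

P_cr ≈ 10.1 kN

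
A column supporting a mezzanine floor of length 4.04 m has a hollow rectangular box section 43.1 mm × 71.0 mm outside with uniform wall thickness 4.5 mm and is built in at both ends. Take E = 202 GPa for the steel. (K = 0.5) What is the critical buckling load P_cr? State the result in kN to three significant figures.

Inner dimensions: h_i = 71.0 − 2×4.5 = 62.00 mm, b_i = 43.1 − 2×4.5 = 34.10 mm
Weak-axis I_min = (h_o·b_o³ − h_i·b_i³)/12 with b_o = 43.1, b_i = 34.10 mm (shorter outer/inner sides).
I_min = (71.0×43.1³ − 62.00×34.10³)/12 = 2.688×10^5 mm⁴
I = 2.688×10^5 mm⁴ = 2.688×10^-7 m⁴
Effective length L_e = K·L = 0.5 × 4.04 = 2.020 m
P_cr = π²EI / L_e² = π² × 202×10⁹ × 2.688×10^-7 / 2.020² = 1.314×10^5 N

P_cr ≈ 131 kN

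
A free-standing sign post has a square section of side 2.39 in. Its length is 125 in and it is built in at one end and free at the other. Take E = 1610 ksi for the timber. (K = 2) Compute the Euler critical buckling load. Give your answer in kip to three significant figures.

I = a⁴/12 = 2.39⁴/12 = 2.719 in⁴
Effective length L_e = K·L = 2 × 125 = 250.0 in
P_cr = π²EI / L_e² = π² × 1610×10³ × 2.719 / 250.0² = 691.3 lb

P_cr ≈ 0.691 kip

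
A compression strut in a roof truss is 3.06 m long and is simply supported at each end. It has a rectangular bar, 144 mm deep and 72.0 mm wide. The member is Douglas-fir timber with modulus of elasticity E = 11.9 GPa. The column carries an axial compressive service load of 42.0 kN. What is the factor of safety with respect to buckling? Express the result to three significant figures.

Buckling occurs about the weak axis: I_min = h·b³/12 with b = 72.0 mm (the shorter side).
I_min = 144×72.0³/12 = 4.479×10^6 mm⁴
I = 4.479×10^6 mm⁴ = 4.479×10^-6 m⁴
Effective length L_e = K·L = 1 × 3.06 = 3.060 m
P_cr = π²EI / L_e² = π² × 11.9×10⁹ × 4.479×10^-6 / 3.060² = 5.618×10^4 N
Factor of safety n = P_cr / P = 56.180 / 42.0 = 1.34

n ≈ 1.34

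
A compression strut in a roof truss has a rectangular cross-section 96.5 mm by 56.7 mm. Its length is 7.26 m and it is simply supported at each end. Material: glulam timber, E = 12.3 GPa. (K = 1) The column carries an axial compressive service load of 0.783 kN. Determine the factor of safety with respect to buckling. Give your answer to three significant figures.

n ≈ 4.31

Buckling occurs about the weak axis: I_min = h·b³/12 with b = 56.7 mm (the shorter side).
I_min = 96.5×56.7³/12 = 1.466×10^6 mm⁴
I = 1.466×10^6 mm⁴ = 1.466×10^-6 m⁴
Effective length L_e = K·L = 1 × 7.26 = 7.260 m
P_cr = π²EI / L_e² = π² × 12.3×10⁹ × 1.466×10^-6 / 7.260² = 3.376×10^3 N
Factor of safety n = P_cr / P = 3.3762 / 0.783 = 4.31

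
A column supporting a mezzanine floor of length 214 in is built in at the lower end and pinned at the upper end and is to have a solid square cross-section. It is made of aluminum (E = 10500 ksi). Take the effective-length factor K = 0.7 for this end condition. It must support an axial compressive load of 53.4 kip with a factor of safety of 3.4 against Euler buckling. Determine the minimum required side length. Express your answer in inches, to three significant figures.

a ≈ 4.66 in

Required P_cr = n·P = 3.4 × 53.4 = 181.6 kip
L_e = K·L = 0.7 × 214 = 149.8 in
Required I = P_cr·L_e²/(π²E) = 1.816×10^5 × 149.8² / (π² × 1.05×10^7) = 39.31 in⁴
Solid square: I = a⁴/12  ⇒  a = (12I)^(1/4) = (12×39.31)^(1/4) = 4.66 in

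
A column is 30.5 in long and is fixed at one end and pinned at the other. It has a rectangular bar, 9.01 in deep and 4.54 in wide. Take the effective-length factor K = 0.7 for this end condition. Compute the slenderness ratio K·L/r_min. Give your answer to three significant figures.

λ ≈ 16.3

For a rectangle r_min = b/√12 = 4.54/√12 = 1.311 in
L_e = K·L = 0.7 × 30.5 = 21.35 in
λ = L_e / r_min = 21.350 / 1.311 = 16.3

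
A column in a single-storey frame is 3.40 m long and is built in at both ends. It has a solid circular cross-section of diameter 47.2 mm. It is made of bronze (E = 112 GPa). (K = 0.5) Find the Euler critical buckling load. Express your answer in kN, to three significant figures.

P_cr ≈ 93.2 kN

I = πd⁴/64 = π×47.2⁴/64 = 2.436×10^5 mm⁴
I = 2.436×10^5 mm⁴ = 2.436×10^-7 m⁴
Effective length L_e = K·L = 0.5 × 3.40 = 1.700 m
P_cr = π²EI / L_e² = π² × 112×10⁹ × 2.436×10^-7 / 1.700² = 9.319×10^4 N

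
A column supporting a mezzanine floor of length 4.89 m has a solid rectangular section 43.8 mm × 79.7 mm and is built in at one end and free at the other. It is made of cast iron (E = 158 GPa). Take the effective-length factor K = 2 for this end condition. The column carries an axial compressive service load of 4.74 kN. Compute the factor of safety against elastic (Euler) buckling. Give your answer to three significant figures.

n ≈ 1.92

Buckling occurs about the weak axis: I_min = h·b³/12 with b = 43.8 mm (the shorter side).
I_min = 79.7×43.8³/12 = 5.581×10^5 mm⁴
I = 5.581×10^5 mm⁴ = 5.581×10^-7 m⁴
Effective length L_e = K·L = 2 × 4.89 = 9.780 m
P_cr = π²EI / L_e² = π² × 158×10⁹ × 5.581×10^-7 / 9.780² = 9.099×10^3 N
Factor of safety n = P_cr / P = 9.0987 / 4.74 = 1.92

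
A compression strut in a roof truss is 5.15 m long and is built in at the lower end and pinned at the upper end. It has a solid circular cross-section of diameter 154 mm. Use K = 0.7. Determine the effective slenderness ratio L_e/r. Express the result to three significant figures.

λ ≈ 93.6

For a solid circle r = d/4 = 154/4 = 38.50 mm
L_e = K·L = 0.7 × 5.15 m = 3.605 m = 3605.0 mm
λ = L_e / r_min = 3605.0 / 38.50 = 93.6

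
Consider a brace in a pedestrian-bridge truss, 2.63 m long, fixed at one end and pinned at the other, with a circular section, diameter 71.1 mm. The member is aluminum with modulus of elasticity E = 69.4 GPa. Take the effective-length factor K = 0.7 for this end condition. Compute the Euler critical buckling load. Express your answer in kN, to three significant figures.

I = πd⁴/64 = π×71.1⁴/64 = 1.254×10^6 mm⁴
I = 1.254×10^6 mm⁴ = 1.254×10^-6 m⁴
Effective length L_e = K·L = 0.7 × 2.63 = 1.841 m
P_cr = π²EI / L_e² = π² × 69.4×10⁹ × 1.254×10^-6 / 1.841² = 2.535×10^5 N

P_cr ≈ 254 kN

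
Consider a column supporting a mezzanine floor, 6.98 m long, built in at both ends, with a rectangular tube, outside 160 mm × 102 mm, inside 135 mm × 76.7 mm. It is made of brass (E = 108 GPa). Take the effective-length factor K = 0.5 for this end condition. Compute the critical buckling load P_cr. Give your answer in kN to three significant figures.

Weak-axis I_min = (h_o·b_o³ − h_i·b_i³)/12 with b_o = 102, b_i = 76.70 mm (shorter outer/inner sides).
I_min = (160×102³ − 135.0×76.70³)/12 = 9.073×10^6 mm⁴
I = 9.073×10^6 mm⁴ = 9.073×10^-6 m⁴
Effective length L_e = K·L = 0.5 × 6.98 = 3.490 m
P_cr = π²EI / L_e² = π² × 108×10⁹ × 9.073×10^-6 / 3.490² = 7.940×10^5 N

P_cr ≈ 794 kN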